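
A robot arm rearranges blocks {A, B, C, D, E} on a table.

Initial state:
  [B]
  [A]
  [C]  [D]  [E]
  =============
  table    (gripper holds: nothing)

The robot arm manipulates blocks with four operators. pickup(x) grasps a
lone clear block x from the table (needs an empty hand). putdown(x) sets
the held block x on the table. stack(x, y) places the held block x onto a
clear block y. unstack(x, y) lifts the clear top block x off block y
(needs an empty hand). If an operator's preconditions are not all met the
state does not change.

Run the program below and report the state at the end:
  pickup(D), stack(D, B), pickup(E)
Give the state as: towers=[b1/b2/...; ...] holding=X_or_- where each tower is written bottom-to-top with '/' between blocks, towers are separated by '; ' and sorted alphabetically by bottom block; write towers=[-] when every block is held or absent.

step 1 (pickup(D)): towers=[C/A/B; E] holding=D
step 2 (stack(D, B)): towers=[C/A/B/D; E] holding=-
step 3 (pickup(E)): towers=[C/A/B/D] holding=E

towers=[C/A/B/D] holding=E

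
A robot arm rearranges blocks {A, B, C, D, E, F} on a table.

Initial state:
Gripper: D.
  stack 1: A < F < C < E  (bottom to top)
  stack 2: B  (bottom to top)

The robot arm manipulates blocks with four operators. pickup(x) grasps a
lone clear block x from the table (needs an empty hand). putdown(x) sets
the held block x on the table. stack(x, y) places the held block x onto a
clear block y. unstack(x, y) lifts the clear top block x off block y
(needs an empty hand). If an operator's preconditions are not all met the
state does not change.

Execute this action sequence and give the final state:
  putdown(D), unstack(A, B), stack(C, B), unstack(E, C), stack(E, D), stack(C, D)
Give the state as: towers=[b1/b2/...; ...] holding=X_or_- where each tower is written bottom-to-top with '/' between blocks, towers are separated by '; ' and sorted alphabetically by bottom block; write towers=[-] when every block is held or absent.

towers=[A/F/C; B; D/E] holding=-

step 1 (putdown(D)): towers=[A/F/C/E; B; D] holding=-
step 2 (unstack(A, B)) [no-op]: towers=[A/F/C/E; B; D] holding=-
step 3 (stack(C, B)) [no-op]: towers=[A/F/C/E; B; D] holding=-
step 4 (unstack(E, C)): towers=[A/F/C; B; D] holding=E
step 5 (stack(E, D)): towers=[A/F/C; B; D/E] holding=-
step 6 (stack(C, D)) [no-op]: towers=[A/F/C; B; D/E] holding=-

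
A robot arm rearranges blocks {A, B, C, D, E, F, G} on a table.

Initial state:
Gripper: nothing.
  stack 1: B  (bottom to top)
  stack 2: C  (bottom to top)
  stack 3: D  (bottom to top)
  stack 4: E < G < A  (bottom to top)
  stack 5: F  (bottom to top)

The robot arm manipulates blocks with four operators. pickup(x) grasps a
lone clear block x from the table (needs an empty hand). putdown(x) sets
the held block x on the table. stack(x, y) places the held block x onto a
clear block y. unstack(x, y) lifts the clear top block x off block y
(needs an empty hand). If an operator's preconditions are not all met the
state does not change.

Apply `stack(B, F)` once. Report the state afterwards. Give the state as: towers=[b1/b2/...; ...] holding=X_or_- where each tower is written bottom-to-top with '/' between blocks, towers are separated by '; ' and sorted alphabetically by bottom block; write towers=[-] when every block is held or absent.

before: towers=[B; C; D; E/G/A; F] holding=-
pre[stack(B, F)]: holding(B) no, clear(F) yes, B≠F yes
holding(B) unmet → stack(B, F) is a no-op
after:  towers=[B; C; D; E/G/A; F] holding=-

towers=[B; C; D; E/G/A; F] holding=-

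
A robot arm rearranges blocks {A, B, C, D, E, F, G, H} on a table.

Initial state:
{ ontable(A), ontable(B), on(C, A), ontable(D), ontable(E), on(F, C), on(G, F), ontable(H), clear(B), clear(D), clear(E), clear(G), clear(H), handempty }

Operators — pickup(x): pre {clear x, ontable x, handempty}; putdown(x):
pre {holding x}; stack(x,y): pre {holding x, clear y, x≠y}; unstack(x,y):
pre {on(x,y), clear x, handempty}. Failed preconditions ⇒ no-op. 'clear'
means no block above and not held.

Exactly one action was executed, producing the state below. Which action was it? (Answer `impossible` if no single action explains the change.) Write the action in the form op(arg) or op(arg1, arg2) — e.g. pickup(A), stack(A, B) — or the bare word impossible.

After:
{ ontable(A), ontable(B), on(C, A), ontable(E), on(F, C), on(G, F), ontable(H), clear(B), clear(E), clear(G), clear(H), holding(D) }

pickup(D)

target: towers=[A/C/F/G; B; E; H] holding=D
     unstack(G, F) → towers=[A/C/F; B; D; E; H] holding=G
         pickup(E) → towers=[A/C/F/G; B; D; H] holding=E
         pickup(H) → towers=[A/C/F/G; B; D; E] holding=H
         pickup(B) → towers=[A/C/F/G; D; E; H] holding=B
         pickup(D) → towers=[A/C/F/G; B; E; H] holding=D  ← match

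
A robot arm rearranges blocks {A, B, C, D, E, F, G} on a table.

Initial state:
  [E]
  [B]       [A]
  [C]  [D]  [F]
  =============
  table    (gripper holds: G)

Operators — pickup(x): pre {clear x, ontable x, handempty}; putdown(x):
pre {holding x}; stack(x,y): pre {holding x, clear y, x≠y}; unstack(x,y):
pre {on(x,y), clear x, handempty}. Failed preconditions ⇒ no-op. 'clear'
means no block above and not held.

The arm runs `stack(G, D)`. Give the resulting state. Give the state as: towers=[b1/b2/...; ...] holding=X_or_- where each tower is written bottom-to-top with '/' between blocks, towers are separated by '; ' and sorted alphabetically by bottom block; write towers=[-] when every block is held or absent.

towers=[C/B/E; D/G; F/A] holding=-

before: towers=[C/B/E; D; F/A] holding=G
pre[stack(G, D)]: holding(G) ok, clear(D) ok, G≠D ok
all met → apply stack(G, D)
after:  towers=[C/B/E; D/G; F/A] holding=-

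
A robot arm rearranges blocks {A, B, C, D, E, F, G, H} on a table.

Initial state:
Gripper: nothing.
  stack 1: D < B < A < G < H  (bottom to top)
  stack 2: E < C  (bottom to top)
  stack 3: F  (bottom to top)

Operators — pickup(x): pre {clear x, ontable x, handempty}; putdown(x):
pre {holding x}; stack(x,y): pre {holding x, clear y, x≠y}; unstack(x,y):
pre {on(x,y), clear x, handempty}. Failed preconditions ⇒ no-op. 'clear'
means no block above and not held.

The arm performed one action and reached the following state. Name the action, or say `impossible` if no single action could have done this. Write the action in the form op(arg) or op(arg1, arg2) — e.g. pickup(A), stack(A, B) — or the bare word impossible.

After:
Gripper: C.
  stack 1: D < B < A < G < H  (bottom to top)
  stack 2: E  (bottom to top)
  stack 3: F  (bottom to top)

unstack(C, E)

target: towers=[D/B/A/G/H; E; F] holding=C
     unstack(H, G) → towers=[D/B/A/G; E/C; F] holding=H
         pickup(F) → towers=[D/B/A/G/H; E/C] holding=F
     unstack(C, E) → towers=[D/B/A/G/H; E; F] holding=C  ← match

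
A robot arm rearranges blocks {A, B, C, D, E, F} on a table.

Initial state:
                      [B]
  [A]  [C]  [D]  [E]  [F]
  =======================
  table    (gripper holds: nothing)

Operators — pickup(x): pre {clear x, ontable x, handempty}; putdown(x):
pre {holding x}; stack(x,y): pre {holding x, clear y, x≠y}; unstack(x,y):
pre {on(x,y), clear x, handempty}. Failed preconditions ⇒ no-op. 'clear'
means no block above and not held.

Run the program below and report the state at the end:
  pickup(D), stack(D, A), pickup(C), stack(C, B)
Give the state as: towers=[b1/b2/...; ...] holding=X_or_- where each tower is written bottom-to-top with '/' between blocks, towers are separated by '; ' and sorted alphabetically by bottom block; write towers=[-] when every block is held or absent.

step 1 (pickup(D)): towers=[A; C; E; F/B] holding=D
step 2 (stack(D, A)): towers=[A/D; C; E; F/B] holding=-
step 3 (pickup(C)): towers=[A/D; E; F/B] holding=C
step 4 (stack(C, B)): towers=[A/D; E; F/B/C] holding=-

towers=[A/D; E; F/B/C] holding=-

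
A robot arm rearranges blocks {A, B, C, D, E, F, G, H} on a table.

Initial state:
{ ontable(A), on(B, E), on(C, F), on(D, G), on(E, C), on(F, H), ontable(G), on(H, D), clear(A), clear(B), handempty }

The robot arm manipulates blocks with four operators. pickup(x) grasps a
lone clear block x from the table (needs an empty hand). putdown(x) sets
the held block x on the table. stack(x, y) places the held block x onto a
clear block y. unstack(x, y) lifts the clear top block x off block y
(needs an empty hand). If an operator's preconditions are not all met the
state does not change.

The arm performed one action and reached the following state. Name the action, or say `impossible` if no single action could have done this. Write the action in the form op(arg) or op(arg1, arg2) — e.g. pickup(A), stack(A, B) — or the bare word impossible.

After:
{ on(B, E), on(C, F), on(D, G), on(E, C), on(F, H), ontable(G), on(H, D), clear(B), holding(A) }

pickup(A)

target: towers=[G/D/H/F/C/E/B] holding=A
         pickup(A) → towers=[G/D/H/F/C/E/B] holding=A  ← match
     unstack(B, E) → towers=[A; G/D/H/F/C/E] holding=B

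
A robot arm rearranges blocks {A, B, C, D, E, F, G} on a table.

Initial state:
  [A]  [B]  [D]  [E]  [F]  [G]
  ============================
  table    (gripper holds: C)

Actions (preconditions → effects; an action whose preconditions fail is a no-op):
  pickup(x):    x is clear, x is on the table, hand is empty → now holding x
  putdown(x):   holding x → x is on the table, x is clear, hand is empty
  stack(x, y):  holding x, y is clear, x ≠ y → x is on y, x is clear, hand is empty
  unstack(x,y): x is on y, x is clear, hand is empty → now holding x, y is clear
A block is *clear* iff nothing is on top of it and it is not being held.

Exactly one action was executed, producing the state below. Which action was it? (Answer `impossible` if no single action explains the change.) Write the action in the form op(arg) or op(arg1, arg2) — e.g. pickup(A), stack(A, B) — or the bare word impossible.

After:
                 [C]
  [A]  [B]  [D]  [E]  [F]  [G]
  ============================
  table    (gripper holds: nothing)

stack(C, E)

target: towers=[A; B; D; E/C; F; G] holding=-
        putdown(C) → towers=[A; B; C; D; E; F; G] holding=-
       stack(C, B) → towers=[A; B/C; D; E; F; G] holding=-
       stack(C, F) → towers=[A; B; D; E; F/C; G] holding=-
       stack(C, G) → towers=[A; B; D; E; F; G/C] holding=-
       stack(C, D) → towers=[A; B; D/C; E; F; G] holding=-
       stack(C, A) → towers=[A/C; B; D; E; F; G] holding=-
       stack(C, E) → towers=[A; B; D; E/C; F; G] holding=-  ← match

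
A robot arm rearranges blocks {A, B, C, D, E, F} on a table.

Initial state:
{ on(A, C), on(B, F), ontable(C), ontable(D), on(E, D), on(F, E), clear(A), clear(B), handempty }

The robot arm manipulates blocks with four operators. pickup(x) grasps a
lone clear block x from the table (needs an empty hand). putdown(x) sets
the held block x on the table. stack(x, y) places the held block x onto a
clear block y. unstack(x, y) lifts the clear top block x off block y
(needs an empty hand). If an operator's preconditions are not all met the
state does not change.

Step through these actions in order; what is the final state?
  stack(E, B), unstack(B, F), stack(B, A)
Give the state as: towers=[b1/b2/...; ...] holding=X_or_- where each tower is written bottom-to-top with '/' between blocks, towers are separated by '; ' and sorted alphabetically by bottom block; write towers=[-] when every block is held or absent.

step 1 (stack(E, B)) [no-op]: towers=[C/A; D/E/F/B] holding=-
step 2 (unstack(B, F)): towers=[C/A; D/E/F] holding=B
step 3 (stack(B, A)): towers=[C/A/B; D/E/F] holding=-

towers=[C/A/B; D/E/F] holding=-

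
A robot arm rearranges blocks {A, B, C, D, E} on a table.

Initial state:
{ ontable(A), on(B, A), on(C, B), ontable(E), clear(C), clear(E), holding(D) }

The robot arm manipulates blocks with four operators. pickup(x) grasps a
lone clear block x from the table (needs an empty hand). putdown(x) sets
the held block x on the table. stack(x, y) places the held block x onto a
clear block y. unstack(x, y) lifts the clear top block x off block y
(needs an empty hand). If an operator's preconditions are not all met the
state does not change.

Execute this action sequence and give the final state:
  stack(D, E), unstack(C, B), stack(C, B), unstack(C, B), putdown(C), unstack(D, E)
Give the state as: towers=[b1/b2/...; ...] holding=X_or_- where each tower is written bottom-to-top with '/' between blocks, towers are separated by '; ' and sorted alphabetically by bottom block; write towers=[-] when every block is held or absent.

step 1 (stack(D, E)): towers=[A/B/C; E/D] holding=-
step 2 (unstack(C, B)): towers=[A/B; E/D] holding=C
step 3 (stack(C, B)): towers=[A/B/C; E/D] holding=-
step 4 (unstack(C, B)): towers=[A/B; E/D] holding=C
step 5 (putdown(C)): towers=[A/B; C; E/D] holding=-
step 6 (unstack(D, E)): towers=[A/B; C; E] holding=D

towers=[A/B; C; E] holding=D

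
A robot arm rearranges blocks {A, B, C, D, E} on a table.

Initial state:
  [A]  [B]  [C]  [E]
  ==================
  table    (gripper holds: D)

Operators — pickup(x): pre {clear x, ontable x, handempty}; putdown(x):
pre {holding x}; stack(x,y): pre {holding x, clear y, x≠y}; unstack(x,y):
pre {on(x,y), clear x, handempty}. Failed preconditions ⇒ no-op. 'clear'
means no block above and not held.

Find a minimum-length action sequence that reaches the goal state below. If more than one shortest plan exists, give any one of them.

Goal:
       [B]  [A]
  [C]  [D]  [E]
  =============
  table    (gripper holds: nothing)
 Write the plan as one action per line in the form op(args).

putdown(D)
pickup(B)
stack(B, D)
pickup(A)
stack(A, E)

step 1 (putdown(D)): towers=[A; B; C; D; E] holding=-
step 2 (pickup(B)): towers=[A; C; D; E] holding=B
step 3 (stack(B, D)): towers=[A; C; D/B; E] holding=-
step 4 (pickup(A)): towers=[C; D/B; E] holding=A
step 5 (stack(A, E)): towers=[C; D/B; E/A] holding=-
goal check: towers=[C; D/B; E/A] holding=- — reached (length 5, optimal by BFS)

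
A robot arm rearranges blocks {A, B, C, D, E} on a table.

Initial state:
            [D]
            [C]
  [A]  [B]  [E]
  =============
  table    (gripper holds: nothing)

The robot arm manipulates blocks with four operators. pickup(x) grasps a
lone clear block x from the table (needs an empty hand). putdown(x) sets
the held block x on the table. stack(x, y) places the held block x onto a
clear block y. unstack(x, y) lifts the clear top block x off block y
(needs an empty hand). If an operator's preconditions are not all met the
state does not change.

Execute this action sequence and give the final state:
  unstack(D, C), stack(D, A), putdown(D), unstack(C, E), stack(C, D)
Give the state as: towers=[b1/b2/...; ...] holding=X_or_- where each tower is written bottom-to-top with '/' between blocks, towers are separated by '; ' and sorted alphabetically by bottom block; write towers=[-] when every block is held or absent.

step 1 (unstack(D, C)): towers=[A; B; E/C] holding=D
step 2 (stack(D, A)): towers=[A/D; B; E/C] holding=-
step 3 (putdown(D)) [no-op]: towers=[A/D; B; E/C] holding=-
step 4 (unstack(C, E)): towers=[A/D; B; E] holding=C
step 5 (stack(C, D)): towers=[A/D/C; B; E] holding=-

towers=[A/D/C; B; E] holding=-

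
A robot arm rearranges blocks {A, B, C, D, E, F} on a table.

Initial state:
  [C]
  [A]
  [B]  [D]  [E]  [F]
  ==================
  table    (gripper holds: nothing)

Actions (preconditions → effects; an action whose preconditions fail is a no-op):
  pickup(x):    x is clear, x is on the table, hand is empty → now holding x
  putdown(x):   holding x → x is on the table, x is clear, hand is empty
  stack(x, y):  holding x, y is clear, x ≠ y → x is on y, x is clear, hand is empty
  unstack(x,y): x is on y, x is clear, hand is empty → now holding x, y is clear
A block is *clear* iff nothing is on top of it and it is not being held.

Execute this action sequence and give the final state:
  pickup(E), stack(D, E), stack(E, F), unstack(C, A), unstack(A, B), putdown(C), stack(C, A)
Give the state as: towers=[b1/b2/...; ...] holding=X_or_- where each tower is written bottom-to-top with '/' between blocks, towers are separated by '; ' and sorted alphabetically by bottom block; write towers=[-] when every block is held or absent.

towers=[B/A; C; D; F/E] holding=-

step 1 (pickup(E)): towers=[B/A/C; D; F] holding=E
step 2 (stack(D, E)) [no-op]: towers=[B/A/C; D; F] holding=E
step 3 (stack(E, F)): towers=[B/A/C; D; F/E] holding=-
step 4 (unstack(C, A)): towers=[B/A; D; F/E] holding=C
step 5 (unstack(A, B)) [no-op]: towers=[B/A; D; F/E] holding=C
step 6 (putdown(C)): towers=[B/A; C; D; F/E] holding=-
step 7 (stack(C, A)) [no-op]: towers=[B/A; C; D; F/E] holding=-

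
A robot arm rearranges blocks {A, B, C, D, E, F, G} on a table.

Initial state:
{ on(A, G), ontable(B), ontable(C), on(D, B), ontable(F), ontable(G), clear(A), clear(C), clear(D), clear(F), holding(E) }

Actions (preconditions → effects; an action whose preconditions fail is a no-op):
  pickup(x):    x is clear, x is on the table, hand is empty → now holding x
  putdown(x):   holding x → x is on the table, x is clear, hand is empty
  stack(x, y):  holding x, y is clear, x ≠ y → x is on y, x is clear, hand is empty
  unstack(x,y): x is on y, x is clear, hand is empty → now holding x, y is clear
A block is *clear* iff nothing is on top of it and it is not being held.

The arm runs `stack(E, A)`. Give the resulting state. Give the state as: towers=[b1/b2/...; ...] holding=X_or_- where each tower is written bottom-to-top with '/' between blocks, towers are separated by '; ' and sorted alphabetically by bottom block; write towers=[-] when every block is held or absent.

towers=[B/D; C; F; G/A/E] holding=-

before: towers=[B/D; C; F; G/A] holding=E
pre[stack(E, A)]: holding(E) yes, clear(A) yes, E≠A yes
all met → apply stack(E, A)
after:  towers=[B/D; C; F; G/A/E] holding=-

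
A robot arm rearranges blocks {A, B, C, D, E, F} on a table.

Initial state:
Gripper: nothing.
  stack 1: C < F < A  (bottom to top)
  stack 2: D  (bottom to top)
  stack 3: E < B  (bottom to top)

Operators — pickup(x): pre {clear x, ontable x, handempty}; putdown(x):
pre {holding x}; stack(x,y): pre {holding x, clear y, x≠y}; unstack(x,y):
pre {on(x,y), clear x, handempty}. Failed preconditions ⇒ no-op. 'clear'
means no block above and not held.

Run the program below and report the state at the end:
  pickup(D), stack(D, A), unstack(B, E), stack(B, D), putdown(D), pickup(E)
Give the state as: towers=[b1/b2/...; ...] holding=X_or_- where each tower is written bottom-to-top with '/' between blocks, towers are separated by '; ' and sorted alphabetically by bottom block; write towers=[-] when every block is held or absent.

towers=[C/F/A/D/B] holding=E

step 1 (pickup(D)): towers=[C/F/A; E/B] holding=D
step 2 (stack(D, A)): towers=[C/F/A/D; E/B] holding=-
step 3 (unstack(B, E)): towers=[C/F/A/D; E] holding=B
step 4 (stack(B, D)): towers=[C/F/A/D/B; E] holding=-
step 5 (putdown(D)) [no-op]: towers=[C/F/A/D/B; E] holding=-
step 6 (pickup(E)): towers=[C/F/A/D/B] holding=E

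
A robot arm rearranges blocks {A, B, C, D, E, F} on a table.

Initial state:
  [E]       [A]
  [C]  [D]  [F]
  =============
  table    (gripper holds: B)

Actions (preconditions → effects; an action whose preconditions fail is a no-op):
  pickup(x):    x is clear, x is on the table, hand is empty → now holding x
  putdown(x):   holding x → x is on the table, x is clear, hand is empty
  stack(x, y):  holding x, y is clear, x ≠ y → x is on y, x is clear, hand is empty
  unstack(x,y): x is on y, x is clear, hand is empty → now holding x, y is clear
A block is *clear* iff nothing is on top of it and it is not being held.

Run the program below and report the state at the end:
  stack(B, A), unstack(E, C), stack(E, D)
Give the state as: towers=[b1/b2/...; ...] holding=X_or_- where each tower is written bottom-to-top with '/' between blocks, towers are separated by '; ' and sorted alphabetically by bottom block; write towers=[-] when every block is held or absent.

step 1 (stack(B, A)): towers=[C/E; D; F/A/B] holding=-
step 2 (unstack(E, C)): towers=[C; D; F/A/B] holding=E
step 3 (stack(E, D)): towers=[C; D/E; F/A/B] holding=-

towers=[C; D/E; F/A/B] holding=-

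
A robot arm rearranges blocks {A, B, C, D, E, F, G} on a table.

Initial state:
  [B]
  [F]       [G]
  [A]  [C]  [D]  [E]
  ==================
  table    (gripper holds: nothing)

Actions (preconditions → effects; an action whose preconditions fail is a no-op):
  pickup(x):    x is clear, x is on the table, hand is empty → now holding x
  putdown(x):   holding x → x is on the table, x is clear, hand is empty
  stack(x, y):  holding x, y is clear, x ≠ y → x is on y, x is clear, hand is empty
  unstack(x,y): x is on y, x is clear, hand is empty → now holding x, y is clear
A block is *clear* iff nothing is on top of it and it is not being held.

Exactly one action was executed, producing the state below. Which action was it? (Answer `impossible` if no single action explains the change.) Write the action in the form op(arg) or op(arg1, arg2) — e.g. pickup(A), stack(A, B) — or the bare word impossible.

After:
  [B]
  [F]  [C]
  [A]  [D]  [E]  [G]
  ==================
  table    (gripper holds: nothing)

impossible

target: towers=[A/F/B; D/C; E; G] holding=-
     unstack(B, F) → towers=[A/F; C; D/G; E] holding=B
     unstack(G, D) → towers=[A/F/B; C; D; E] holding=G
         pickup(E) → towers=[A/F/B; C; D/G] holding=E
         pickup(C) → towers=[A/F/B; D/G; E] holding=C
none of the 4 applicable actions match → impossible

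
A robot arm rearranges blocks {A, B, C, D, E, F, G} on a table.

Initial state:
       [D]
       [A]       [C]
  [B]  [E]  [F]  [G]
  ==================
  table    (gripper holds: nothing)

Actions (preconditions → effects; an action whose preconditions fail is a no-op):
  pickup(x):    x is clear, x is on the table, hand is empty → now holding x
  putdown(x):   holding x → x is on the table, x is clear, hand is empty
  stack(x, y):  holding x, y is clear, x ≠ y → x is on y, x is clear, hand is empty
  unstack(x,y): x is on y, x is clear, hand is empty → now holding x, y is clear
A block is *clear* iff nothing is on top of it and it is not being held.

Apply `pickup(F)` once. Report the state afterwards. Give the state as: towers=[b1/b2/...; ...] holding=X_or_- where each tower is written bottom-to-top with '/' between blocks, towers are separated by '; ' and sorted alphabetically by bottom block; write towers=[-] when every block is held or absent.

before: towers=[B; E/A/D; F; G/C] holding=-
pre[pickup(F)]: clear(F) yes, ontable(F) yes, handempty yes
all met → apply pickup(F)
after:  towers=[B; E/A/D; G/C] holding=F

towers=[B; E/A/D; G/C] holding=F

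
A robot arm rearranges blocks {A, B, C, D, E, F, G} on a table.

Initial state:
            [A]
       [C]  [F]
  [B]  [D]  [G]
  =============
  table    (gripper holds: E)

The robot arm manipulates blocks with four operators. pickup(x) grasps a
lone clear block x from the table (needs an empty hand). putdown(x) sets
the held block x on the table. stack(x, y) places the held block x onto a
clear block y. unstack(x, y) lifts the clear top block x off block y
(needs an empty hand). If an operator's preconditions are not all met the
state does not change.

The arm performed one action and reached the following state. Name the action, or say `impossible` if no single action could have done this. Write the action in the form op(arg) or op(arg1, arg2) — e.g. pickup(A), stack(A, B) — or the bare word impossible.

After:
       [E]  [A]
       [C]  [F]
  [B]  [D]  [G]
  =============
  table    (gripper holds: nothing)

stack(E, C)

target: towers=[B; D/C/E; G/F/A] holding=-
        putdown(E) → towers=[B; D/C; E; G/F/A] holding=-
       stack(E, B) → towers=[B/E; D/C; G/F/A] holding=-
       stack(E, A) → towers=[B; D/C; G/F/A/E] holding=-
       stack(E, C) → towers=[B; D/C/E; G/F/A] holding=-  ← match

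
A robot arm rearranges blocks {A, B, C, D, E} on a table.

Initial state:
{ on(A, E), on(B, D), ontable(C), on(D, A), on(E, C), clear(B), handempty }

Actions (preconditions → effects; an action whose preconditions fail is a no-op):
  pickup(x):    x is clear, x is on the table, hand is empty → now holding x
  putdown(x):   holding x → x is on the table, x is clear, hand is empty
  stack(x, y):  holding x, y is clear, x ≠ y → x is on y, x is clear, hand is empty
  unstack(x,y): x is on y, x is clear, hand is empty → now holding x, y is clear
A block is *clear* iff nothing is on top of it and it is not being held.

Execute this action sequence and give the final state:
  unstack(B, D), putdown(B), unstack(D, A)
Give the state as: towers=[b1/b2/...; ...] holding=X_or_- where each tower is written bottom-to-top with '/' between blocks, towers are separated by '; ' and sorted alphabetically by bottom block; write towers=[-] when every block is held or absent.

towers=[B; C/E/A] holding=D

step 1 (unstack(B, D)): towers=[C/E/A/D] holding=B
step 2 (putdown(B)): towers=[B; C/E/A/D] holding=-
step 3 (unstack(D, A)): towers=[B; C/E/A] holding=D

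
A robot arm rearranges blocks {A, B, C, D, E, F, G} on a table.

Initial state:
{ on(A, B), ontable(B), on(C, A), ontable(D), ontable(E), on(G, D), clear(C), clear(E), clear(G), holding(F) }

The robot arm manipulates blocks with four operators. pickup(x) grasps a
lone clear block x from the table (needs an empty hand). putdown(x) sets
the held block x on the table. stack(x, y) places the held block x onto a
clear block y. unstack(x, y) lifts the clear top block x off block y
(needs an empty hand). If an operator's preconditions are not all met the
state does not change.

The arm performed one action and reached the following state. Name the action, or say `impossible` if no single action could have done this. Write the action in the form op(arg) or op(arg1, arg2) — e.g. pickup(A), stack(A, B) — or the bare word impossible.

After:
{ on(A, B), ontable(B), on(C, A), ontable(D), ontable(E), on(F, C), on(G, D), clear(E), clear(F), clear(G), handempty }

stack(F, C)

target: towers=[B/A/C/F; D/G; E] holding=-
        putdown(F) → towers=[B/A/C; D/G; E; F] holding=-
       stack(F, G) → towers=[B/A/C; D/G/F; E] holding=-
       stack(F, E) → towers=[B/A/C; D/G; E/F] holding=-
       stack(F, C) → towers=[B/A/C/F; D/G; E] holding=-  ← match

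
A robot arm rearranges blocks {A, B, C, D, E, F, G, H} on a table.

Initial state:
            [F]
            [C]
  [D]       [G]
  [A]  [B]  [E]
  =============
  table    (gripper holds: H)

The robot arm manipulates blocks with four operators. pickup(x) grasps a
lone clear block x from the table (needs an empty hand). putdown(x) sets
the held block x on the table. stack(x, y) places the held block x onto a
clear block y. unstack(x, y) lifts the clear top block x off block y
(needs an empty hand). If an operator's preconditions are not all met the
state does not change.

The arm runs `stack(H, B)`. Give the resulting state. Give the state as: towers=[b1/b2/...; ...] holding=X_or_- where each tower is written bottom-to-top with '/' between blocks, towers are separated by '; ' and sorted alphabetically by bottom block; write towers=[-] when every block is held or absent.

towers=[A/D; B/H; E/G/C/F] holding=-

before: towers=[A/D; B; E/G/C/F] holding=H
pre[stack(H, B)]: holding(H) yes, clear(B) yes, H≠B yes
all met → apply stack(H, B)
after:  towers=[A/D; B/H; E/G/C/F] holding=-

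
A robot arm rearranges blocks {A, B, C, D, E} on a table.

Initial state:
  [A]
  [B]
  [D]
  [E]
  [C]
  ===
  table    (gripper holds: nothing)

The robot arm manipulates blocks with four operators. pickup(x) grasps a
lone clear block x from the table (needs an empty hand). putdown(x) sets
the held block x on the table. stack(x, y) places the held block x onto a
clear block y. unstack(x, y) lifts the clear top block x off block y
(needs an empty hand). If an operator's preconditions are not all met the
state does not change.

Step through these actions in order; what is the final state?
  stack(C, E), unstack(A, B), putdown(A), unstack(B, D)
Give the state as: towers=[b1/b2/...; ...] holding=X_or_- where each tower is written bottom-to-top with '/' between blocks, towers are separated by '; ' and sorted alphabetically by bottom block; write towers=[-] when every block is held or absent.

step 1 (stack(C, E)) [no-op]: towers=[C/E/D/B/A] holding=-
step 2 (unstack(A, B)): towers=[C/E/D/B] holding=A
step 3 (putdown(A)): towers=[A; C/E/D/B] holding=-
step 4 (unstack(B, D)): towers=[A; C/E/D] holding=B

towers=[A; C/E/D] holding=B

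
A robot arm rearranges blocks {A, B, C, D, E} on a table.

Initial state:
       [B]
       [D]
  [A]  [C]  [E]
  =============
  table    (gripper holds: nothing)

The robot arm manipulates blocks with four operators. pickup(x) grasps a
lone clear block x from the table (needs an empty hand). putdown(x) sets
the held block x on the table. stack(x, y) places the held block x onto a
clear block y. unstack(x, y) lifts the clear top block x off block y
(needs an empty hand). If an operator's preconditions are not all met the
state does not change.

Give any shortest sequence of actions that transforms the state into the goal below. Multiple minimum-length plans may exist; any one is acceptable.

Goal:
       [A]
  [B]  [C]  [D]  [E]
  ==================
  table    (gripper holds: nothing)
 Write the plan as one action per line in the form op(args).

unstack(B, D)
putdown(B)
unstack(D, C)
putdown(D)
pickup(A)
stack(A, C)

step 1 (unstack(B, D)): towers=[A; C/D; E] holding=B
step 2 (putdown(B)): towers=[A; B; C/D; E] holding=-
step 3 (unstack(D, C)): towers=[A; B; C; E] holding=D
step 4 (putdown(D)): towers=[A; B; C; D; E] holding=-
step 5 (pickup(A)): towers=[B; C; D; E] holding=A
step 6 (stack(A, C)): towers=[B; C/A; D; E] holding=-
goal check: towers=[B; C/A; D; E] holding=- — reached (length 6, optimal by BFS)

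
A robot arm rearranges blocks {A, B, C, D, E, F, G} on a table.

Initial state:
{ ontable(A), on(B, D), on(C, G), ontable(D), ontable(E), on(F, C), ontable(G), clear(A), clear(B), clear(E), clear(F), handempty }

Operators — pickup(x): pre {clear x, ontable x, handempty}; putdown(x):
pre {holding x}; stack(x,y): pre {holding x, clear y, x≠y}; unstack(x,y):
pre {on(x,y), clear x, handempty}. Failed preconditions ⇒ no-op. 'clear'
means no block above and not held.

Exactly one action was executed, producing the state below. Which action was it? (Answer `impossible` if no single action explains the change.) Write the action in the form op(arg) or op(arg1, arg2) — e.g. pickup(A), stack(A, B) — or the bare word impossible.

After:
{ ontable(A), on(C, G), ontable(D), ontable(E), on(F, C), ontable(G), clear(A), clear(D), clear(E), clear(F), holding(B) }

unstack(B, D)

target: towers=[A; D; E; G/C/F] holding=B
     unstack(B, D) → towers=[A; D; E; G/C/F] holding=B  ← match
     unstack(F, C) → towers=[A; D/B; E; G/C] holding=F
         pickup(A) → towers=[D/B; E; G/C/F] holding=A
         pickup(E) → towers=[A; D/B; G/C/F] holding=E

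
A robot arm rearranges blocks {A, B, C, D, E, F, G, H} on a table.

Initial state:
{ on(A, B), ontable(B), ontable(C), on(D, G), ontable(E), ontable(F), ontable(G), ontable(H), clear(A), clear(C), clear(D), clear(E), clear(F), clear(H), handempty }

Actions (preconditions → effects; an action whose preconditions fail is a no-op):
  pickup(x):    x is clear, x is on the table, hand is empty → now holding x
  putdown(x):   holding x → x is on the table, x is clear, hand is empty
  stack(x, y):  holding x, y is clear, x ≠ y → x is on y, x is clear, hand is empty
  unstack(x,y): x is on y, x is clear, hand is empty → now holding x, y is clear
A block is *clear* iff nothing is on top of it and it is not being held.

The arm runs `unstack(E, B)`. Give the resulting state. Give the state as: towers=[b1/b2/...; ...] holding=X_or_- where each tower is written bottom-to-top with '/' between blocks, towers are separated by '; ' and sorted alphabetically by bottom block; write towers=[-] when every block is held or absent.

before: towers=[B/A; C; E; F; G/D; H] holding=-
pre[unstack(E, B)]: on(E,B) ✗, clear(E) ✓, handempty ✓
on(E,B) unmet → unstack(E, B) is a no-op
after:  towers=[B/A; C; E; F; G/D; H] holding=-

towers=[B/A; C; E; F; G/D; H] holding=-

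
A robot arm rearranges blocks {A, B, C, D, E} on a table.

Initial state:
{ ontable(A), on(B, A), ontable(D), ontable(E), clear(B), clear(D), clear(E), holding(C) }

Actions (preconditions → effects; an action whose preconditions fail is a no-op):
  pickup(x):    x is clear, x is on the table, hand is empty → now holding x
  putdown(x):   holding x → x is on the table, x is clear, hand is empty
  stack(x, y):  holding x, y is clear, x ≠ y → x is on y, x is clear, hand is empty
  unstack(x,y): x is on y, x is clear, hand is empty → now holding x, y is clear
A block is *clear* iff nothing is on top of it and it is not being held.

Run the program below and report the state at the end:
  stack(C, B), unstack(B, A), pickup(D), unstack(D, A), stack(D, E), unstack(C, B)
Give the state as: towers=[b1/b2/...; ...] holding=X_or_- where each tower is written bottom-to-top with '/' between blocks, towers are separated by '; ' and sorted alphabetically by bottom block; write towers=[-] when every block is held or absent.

step 1 (stack(C, B)): towers=[A/B/C; D; E] holding=-
step 2 (unstack(B, A)) [no-op]: towers=[A/B/C; D; E] holding=-
step 3 (pickup(D)): towers=[A/B/C; E] holding=D
step 4 (unstack(D, A)) [no-op]: towers=[A/B/C; E] holding=D
step 5 (stack(D, E)): towers=[A/B/C; E/D] holding=-
step 6 (unstack(C, B)): towers=[A/B; E/D] holding=C

towers=[A/B; E/D] holding=C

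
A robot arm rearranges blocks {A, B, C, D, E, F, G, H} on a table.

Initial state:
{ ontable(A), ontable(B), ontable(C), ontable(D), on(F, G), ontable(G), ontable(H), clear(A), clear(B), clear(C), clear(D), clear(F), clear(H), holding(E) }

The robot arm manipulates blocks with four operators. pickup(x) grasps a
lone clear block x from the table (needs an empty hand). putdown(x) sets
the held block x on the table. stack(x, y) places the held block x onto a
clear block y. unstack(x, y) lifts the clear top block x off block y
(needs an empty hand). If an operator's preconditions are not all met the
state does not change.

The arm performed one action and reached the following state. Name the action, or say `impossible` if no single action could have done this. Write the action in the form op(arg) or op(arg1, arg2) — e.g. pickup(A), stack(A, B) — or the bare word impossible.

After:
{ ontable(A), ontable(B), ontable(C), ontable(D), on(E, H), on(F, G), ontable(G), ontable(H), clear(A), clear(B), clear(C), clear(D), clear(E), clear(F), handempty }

target: towers=[A; B; C; D; G/F; H/E] holding=-
        putdown(E) → towers=[A; B; C; D; E; G/F; H] holding=-
       stack(E, A) → towers=[A/E; B; C; D; G/F; H] holding=-
       stack(E, H) → towers=[A; B; C; D; G/F; H/E] holding=-  ← match
       stack(E, B) → towers=[A; B/E; C; D; G/F; H] holding=-
       stack(E, F) → towers=[A; B; C; D; G/F/E; H] holding=-
       stack(E, D) → towers=[A; B; C; D/E; G/F; H] holding=-
       stack(E, C) → towers=[A; B; C/E; D; G/F; H] holding=-

stack(E, H)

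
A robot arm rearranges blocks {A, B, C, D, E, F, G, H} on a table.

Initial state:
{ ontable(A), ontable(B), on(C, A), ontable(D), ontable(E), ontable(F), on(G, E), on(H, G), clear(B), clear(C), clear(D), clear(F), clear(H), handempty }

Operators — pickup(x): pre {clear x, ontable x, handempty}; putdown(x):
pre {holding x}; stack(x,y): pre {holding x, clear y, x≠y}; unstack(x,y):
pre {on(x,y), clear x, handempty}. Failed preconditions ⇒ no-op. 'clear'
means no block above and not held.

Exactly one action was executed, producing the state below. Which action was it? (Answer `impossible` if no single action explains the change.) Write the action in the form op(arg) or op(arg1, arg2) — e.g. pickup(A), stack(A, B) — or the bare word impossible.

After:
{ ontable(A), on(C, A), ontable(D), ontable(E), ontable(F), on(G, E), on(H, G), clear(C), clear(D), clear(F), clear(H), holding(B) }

target: towers=[A/C; D; E/G/H; F] holding=B
     unstack(H, G) → towers=[A/C; B; D; E/G; F] holding=H
         pickup(B) → towers=[A/C; D; E/G/H; F] holding=B  ← match
         pickup(F) → towers=[A/C; B; D; E/G/H] holding=F
         pickup(D) → towers=[A/C; B; E/G/H; F] holding=D
     unstack(C, A) → towers=[A; B; D; E/G/H; F] holding=C

pickup(B)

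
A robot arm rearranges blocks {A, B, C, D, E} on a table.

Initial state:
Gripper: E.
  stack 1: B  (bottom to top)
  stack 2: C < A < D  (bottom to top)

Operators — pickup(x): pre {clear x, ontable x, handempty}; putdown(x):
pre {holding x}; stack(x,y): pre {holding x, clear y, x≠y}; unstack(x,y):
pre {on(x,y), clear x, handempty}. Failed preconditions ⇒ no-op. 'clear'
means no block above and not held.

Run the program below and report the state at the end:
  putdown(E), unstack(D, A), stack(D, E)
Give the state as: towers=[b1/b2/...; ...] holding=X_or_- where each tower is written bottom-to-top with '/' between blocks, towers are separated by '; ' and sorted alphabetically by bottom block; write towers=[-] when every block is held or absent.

step 1 (putdown(E)): towers=[B; C/A/D; E] holding=-
step 2 (unstack(D, A)): towers=[B; C/A; E] holding=D
step 3 (stack(D, E)): towers=[B; C/A; E/D] holding=-

towers=[B; C/A; E/D] holding=-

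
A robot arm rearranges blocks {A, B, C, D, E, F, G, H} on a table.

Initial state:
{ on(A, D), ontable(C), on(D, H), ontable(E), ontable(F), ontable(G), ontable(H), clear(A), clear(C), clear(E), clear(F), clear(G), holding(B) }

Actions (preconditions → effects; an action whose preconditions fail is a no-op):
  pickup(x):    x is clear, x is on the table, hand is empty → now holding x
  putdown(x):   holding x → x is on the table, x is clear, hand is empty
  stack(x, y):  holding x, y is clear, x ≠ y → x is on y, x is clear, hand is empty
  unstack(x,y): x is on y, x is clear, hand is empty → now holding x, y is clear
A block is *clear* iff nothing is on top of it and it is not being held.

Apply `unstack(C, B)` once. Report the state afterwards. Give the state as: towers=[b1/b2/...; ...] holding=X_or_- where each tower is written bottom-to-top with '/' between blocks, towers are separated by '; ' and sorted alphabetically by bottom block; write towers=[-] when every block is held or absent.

towers=[C; E; F; G; H/D/A] holding=B

before: towers=[C; E; F; G; H/D/A] holding=B
pre[unstack(C, B)]: on(C,B) no, clear(C) yes, handempty no
on(C,B), handempty unmet → unstack(C, B) is a no-op
after:  towers=[C; E; F; G; H/D/A] holding=B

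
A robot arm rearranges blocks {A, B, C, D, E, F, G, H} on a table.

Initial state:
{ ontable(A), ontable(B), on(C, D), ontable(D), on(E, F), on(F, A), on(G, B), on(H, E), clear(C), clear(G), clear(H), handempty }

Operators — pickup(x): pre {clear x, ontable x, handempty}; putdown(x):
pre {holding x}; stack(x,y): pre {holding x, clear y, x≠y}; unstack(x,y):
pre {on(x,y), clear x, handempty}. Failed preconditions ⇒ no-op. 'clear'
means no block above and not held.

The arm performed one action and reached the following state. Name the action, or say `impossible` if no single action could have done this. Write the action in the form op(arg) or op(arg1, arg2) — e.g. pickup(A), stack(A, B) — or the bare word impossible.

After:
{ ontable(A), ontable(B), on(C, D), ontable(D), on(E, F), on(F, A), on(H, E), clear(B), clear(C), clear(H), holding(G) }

unstack(G, B)

target: towers=[A/F/E/H; B; D/C] holding=G
     unstack(G, B) → towers=[A/F/E/H; B; D/C] holding=G  ← match
     unstack(H, E) → towers=[A/F/E; B/G; D/C] holding=H
     unstack(C, D) → towers=[A/F/E/H; B/G; D] holding=C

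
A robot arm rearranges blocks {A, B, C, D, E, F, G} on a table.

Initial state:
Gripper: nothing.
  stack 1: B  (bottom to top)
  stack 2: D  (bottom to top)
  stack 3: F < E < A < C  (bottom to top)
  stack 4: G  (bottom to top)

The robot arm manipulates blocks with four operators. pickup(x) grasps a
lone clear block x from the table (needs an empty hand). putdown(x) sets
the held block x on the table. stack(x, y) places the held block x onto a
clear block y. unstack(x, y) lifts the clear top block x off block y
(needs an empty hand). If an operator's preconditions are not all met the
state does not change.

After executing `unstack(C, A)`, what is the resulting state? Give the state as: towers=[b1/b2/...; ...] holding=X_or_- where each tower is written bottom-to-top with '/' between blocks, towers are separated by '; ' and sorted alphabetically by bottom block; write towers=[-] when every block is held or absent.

towers=[B; D; F/E/A; G] holding=C

before: towers=[B; D; F/E/A/C; G] holding=-
pre[unstack(C, A)]: on(C,A) ✓, clear(C) ✓, handempty ✓
all met → apply unstack(C, A)
after:  towers=[B; D; F/E/A; G] holding=C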